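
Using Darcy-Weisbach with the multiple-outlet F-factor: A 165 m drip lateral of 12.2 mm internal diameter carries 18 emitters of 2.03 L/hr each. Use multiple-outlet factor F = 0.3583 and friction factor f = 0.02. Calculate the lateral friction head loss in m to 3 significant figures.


Approach: apply Darcy-Weisbach with the multiple-outlet F-factor, Q = n*q/(3600*1000) m^3/s; v = Q/A; hf = F*f*(L/D)*(v^2/(2g)).
Q = 18*2.03/(3600*1000) = 1.0150e-05 m^3/s
A = pi*(12.2e-3/2)^2 = 1.1690e-04 m^2, so v = Q/A = 0.086827 m/s
hf = 0.3583*0.02*(165/0.0122)*(0.086827^2/(2*9.81)) = 0.0372 m
Therefore the lateral friction head loss = 0.0372 m.


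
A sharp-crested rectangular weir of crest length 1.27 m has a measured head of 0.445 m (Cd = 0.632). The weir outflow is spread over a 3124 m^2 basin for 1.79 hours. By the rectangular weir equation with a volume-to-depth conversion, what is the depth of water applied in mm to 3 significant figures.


Approach: apply the rectangular weir equation with a volume-to-depth conversion, Q = (2/3)*Cd*L*sqrt(2g)*H^1.5; d = Q*t/A * 1000.
Step 1 — weir discharge:
  Q = (2/3)*0.632*1.27*sqrt(2*9.81)*0.445^1.5 = 0.70359 m^3/s
Step 2 — volume: V = 0.70359 * 1.79*3600 = 4533.9 m^3
Step 3 — depth: d = V/A * 1000 = 4533.9/3124 * 1000 = 1450 mm
Therefore the depth of water applied = 1450 mm.


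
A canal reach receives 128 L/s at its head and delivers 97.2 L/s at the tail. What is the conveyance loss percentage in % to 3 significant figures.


Approach: apply the conveyance loss ratio, loss% = ((Q_head - Q_tail)/Q_head)*100.
loss = ((128 - 97.2)/128)*100 = 24.1 %
Therefore the conveyance loss percentage = 24.1 %.


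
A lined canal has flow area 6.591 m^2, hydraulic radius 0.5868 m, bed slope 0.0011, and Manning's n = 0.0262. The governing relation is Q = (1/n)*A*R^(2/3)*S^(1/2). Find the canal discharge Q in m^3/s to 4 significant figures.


Q = (1/0.0262) * 6.591 * 0.5868^(2/3) * 0.0011^(1/2) = 5.848 m^3/s
Therefore the canal discharge Q = 5.848 m^3/s.


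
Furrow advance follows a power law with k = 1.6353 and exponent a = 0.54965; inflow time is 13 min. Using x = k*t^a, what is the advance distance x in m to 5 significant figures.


x = 1.6353 * 13^0.54965 = 6.6969 m
Therefore the advance distance x = 6.6969 m.


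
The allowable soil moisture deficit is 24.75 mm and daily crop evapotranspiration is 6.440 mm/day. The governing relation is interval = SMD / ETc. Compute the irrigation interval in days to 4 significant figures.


interval = 24.75 / 6.440 = 3.843 days
Therefore the irrigation interval = 3.843 days.


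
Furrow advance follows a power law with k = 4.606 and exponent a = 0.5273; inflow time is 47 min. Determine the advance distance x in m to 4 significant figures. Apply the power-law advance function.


Approach: apply the power-law advance function, x = k*t^a.
x = 4.606 * 47^0.5273 = 35.08 m
Therefore the advance distance x = 35.08 m.


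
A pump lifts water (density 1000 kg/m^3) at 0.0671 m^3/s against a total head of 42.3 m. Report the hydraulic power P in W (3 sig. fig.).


Approach: apply the hydraulic power relation, P = rho*g*Q*H.
P = 1000 * 9.81 * 0.0671 * 42.3 = 27800 W
Therefore the hydraulic power P = 27800 W.


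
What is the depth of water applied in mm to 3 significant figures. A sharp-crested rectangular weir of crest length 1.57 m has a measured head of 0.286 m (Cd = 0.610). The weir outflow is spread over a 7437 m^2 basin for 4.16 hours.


Approach: apply the rectangular weir equation with a volume-to-depth conversion, Q = (2/3)*Cd*L*sqrt(2g)*H^1.5; d = Q*t/A * 1000.
Step 1 — weir discharge:
  Q = (2/3)*0.610*1.57*sqrt(2*9.81)*0.286^1.5 = 0.43255 m^3/s
Step 2 — volume: V = 0.43255 * 4.16*3600 = 6477.9 m^3
Step 3 — depth: d = V/A * 1000 = 6477.9/7437 * 1000 = 871 mm
Therefore the depth of water applied = 871 mm.


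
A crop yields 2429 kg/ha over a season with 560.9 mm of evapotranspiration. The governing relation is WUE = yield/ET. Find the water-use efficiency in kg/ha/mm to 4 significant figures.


WUE = 2429 / 560.9 = 4.331 kg/ha/mm
Therefore the water-use efficiency = 4.331 kg/ha/mm.


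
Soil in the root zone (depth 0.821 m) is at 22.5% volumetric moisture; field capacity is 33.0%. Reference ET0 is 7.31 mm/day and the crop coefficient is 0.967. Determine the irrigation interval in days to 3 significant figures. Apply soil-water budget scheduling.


Approach: apply soil-water budget scheduling, SMD = (FC-theta)/100*depth*1000; ETc = ET0*Kc; interval = SMD/ETc.
Step 1 — soil moisture deficit:
  SMD = (33.0 - 22.5)/100 * 0.821 * 1000 = 86.205 mm
Step 2 — daily crop ET (ETc = ET0*Kc):
  ETc = 7.31 * 0.967 = 7.0688 mm/day
Step 3 — irrigation interval (SMD/ETc):
  interval = 86.205 / 7.0688 = 12.2 days
Therefore the irrigation interval = 12.2 days.


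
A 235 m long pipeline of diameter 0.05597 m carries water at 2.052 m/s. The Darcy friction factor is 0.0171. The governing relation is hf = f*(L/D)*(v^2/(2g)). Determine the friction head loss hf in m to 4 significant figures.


hf = 0.0171 * (235/0.05597) * (2.052^2 / (2*9.81))
hf = 15.41 m
Therefore the friction head loss hf = 15.41 m.


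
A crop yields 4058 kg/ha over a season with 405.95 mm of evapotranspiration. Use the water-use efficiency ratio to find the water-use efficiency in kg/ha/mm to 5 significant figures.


Approach: apply the water-use efficiency ratio, WUE = yield/ET.
WUE = 4058 / 405.95 = 9.9963 kg/ha/mm
Therefore the water-use efficiency = 9.9963 kg/ha/mm.


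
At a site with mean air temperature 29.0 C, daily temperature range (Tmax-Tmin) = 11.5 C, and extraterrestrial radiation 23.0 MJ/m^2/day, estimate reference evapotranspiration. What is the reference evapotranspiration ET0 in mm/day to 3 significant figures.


Approach: apply the Hargreaves-Samani method, ET0 = 0.0023*(Tmean+17.8)*sqrt(Tmax-Tmin)*0.408*Ra.
ET0 = 0.0023*(29.0+17.8)*sqrt(11.5)*0.408*23.0 = 3.43 mm/day
Therefore the reference evapotranspiration ET0 = 3.43 mm/day.


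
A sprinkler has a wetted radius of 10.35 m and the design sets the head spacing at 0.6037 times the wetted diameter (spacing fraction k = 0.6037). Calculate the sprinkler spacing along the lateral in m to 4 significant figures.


Approach: apply the sprinkler spacing rule (spacing as a fraction of wetted diameter), S = k*(2*R).
S = 0.6037 * (2 * 10.35) = 12.50 m
Therefore the sprinkler spacing along the lateral = 12.50 m.


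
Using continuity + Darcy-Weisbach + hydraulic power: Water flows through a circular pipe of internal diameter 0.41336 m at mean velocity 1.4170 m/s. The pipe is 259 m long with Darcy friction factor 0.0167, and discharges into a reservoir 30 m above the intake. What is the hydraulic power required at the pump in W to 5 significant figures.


Approach: apply continuity + Darcy-Weisbach + hydraulic power, Q = A*v; hf = f*(L/D)*(v^2/(2g)); H = static + hf; P = rho*g*Q*H.
Step 1 — flow rate (continuity, Q = A*v):
  A = pi*(0.41336/2)^2 = 0.1341982 m^2
  Q = 0.1341982 * 1.4170 = 0.1901589 m^3/s
Step 2 — friction head loss (Darcy-Weisbach):
  hf = 0.0167 * (259/0.41336) * (1.4170^2 / (2*9.81))
  hf = 1.070850 m
Step 3 — total head: H = 30 + 1.070850 = 31.07085 m
Step 4 — hydraulic power (P = rho*g*Q*H):
  P = 1000 * 9.81 * 0.1901589 * 31.07085 = 57961 W
Therefore the hydraulic power required at the pump = 57961 W.


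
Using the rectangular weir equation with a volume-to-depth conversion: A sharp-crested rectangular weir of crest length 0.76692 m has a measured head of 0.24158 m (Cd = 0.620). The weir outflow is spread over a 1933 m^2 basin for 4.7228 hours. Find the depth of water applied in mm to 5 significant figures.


Approach: apply the rectangular weir equation with a volume-to-depth conversion, Q = (2/3)*Cd*L*sqrt(2g)*H^1.5; d = Q*t/A * 1000.
Step 1 — weir discharge:
  Q = (2/3)*0.620*0.76692*sqrt(2*9.81)*0.24158^1.5 = 0.1667214 m^3/s
Step 2 — volume: V = 0.1667214 * 4.7228*3600 = 2834.611 m^3
Step 3 — depth: d = V/A * 1000 = 2834.611/1933 * 1000 = 1466.4 mm
Therefore the depth of water applied = 1466.4 mm.


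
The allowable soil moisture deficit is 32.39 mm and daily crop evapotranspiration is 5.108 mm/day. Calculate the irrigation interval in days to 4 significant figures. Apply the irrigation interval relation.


Approach: apply the irrigation interval relation, interval = SMD / ETc.
interval = 32.39 / 5.108 = 6.341 days
Therefore the irrigation interval = 6.341 days.


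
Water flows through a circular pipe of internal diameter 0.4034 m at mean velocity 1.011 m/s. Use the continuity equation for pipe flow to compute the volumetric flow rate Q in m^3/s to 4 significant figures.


Approach: apply the continuity equation for pipe flow, Q = A * v with A = pi*(D/2)^2.
A = pi*(0.4034/2)^2 = 0.127809 m^2
Q = 0.127809 * 1.011 = 0.1292 m^3/s
Therefore the volumetric flow rate Q = 0.1292 m^3/s.


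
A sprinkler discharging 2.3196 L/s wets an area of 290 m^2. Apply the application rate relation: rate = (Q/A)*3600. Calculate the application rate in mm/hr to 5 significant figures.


rate = (2.3196 / 290) * 3600 = 28.795 mm/hr
Therefore the application rate = 28.795 mm/hr.


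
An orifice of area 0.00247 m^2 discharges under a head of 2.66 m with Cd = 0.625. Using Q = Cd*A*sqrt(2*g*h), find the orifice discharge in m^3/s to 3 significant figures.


Q = 0.625 * 0.00247 * sqrt(2*9.81*2.66) = 0.0112 m^3/s
Therefore the orifice discharge = 0.0112 m^3/s.


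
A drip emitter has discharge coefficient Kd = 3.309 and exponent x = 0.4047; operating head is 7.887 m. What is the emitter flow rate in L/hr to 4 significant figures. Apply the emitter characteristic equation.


Approach: apply the emitter characteristic equation, q = Kd * h^x.
q = 3.309 * 7.887^0.4047 = 7.633 L/hr
Therefore the emitter flow rate = 7.633 L/hr.


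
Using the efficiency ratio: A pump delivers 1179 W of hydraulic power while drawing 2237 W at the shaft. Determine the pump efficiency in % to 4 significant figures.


Approach: apply the efficiency ratio, eta = (P_out/P_in)*100.
eta = (1179 / 2237) * 100 = 52.70 %
Therefore the pump efficiency = 52.70 %.


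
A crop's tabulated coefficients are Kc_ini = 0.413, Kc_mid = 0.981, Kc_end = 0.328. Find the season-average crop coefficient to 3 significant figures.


Approach: apply a simple seasonal average, Kc_avg = (Kc_ini + Kc_mid + Kc_end)/3.
Kc_avg = (0.413 + 0.981 + 0.328)/3 = 0.574
Therefore the season-average crop coefficient = 0.574.


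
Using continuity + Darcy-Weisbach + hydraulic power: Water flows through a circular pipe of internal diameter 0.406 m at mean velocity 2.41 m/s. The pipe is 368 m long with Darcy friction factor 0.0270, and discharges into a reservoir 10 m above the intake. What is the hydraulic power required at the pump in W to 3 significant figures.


Approach: apply continuity + Darcy-Weisbach + hydraulic power, Q = A*v; hf = f*(L/D)*(v^2/(2g)); H = static + hf; P = rho*g*Q*H.
Step 1 — flow rate (continuity, Q = A*v):
  A = pi*(0.406/2)^2 = 0.12946 m^2
  Q = 0.12946 * 2.41 = 0.31200 m^3/s
Step 2 — friction head loss (Darcy-Weisbach):
  hf = 0.0270 * (368/0.406) * (2.41^2 / (2*9.81))
  hf = 7.2447 m
Step 3 — total head: H = 10 + 7.2447 = 17.245 m
Step 4 — hydraulic power (P = rho*g*Q*H):
  P = 1000 * 9.81 * 0.31200 * 17.245 = 52800 W
Therefore the hydraulic power required at the pump = 52800 W.


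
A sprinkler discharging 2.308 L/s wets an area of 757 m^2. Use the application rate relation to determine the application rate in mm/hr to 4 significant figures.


Approach: apply the application rate relation, rate = (Q/A)*3600.
rate = (2.308 / 757) * 3600 = 10.98 mm/hr
Therefore the application rate = 10.98 mm/hr.


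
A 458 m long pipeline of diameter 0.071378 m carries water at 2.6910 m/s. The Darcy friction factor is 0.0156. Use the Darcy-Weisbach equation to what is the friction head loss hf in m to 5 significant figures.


Approach: apply the Darcy-Weisbach equation, hf = f*(L/D)*(v^2/(2g)).
hf = 0.0156 * (458/0.071378) * (2.6910^2 / (2*9.81))
hf = 36.945 m
Therefore the friction head loss hf = 36.945 m.


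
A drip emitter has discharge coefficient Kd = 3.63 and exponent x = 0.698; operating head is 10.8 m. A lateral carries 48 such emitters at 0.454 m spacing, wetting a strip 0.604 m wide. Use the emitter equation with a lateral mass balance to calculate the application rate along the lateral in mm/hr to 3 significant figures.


Approach: apply the emitter equation with a lateral mass balance, q = Kd*h^x; Q = n*q; rate = Q/(n*spacing*width).
Step 1 — single emitter flow (q = Kd*h^x):
  q = 3.63 * 10.8^0.698 = 19.109 L/hr
Step 2 — total lateral flow: Q = 48 * 19.109 = 917.23 L/hr
Step 3 — wetted area: A = 48 * 0.454 * 0.604 = 13.162 m^2
Step 4 — application rate: Q/A = 917.23/13.162 = 69.7 mm/hr
Therefore the application rate along the lateral = 69.7 mm/hr.


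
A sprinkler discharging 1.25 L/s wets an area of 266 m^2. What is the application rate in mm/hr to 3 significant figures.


Approach: apply the application rate relation, rate = (Q/A)*3600.
rate = (1.25 / 266) * 3600 = 16.9 mm/hr
Therefore the application rate = 16.9 mm/hr.


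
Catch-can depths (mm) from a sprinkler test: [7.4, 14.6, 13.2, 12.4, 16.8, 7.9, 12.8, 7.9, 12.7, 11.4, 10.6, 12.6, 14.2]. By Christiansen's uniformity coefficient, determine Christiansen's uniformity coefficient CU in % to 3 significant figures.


Approach: apply Christiansen's uniformity coefficient, CU = (1 - mean_abs_deviation/mean)*100.
mean = 11.885 mm
mean |d_i - mean| = 2.1882 mm
CU = (1 - 2.1882/11.885)*100 = 81.6 %
Therefore Christiansen's uniformity coefficient CU = 81.6 %.


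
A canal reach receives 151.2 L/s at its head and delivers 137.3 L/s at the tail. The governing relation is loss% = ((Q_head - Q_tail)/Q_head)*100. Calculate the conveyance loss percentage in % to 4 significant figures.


loss = ((151.2 - 137.3)/151.2)*100 = 9.193 %
Therefore the conveyance loss percentage = 9.193 %.


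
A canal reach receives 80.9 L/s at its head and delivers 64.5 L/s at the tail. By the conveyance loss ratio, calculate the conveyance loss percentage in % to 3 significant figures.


Approach: apply the conveyance loss ratio, loss% = ((Q_head - Q_tail)/Q_head)*100.
loss = ((80.9 - 64.5)/80.9)*100 = 20.3 %
Therefore the conveyance loss percentage = 20.3 %.


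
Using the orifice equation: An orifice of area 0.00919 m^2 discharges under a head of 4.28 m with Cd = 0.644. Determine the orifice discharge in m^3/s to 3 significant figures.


Approach: apply the orifice equation, Q = Cd*A*sqrt(2*g*h).
Q = 0.644 * 0.00919 * sqrt(2*9.81*4.28) = 0.0542 m^3/s
Therefore the orifice discharge = 0.0542 m^3/s.


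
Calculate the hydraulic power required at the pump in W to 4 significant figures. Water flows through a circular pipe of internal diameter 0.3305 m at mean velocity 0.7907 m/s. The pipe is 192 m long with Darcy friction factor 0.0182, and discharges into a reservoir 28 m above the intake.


Approach: apply continuity + Darcy-Weisbach + hydraulic power, Q = A*v; hf = f*(L/D)*(v^2/(2g)); H = static + hf; P = rho*g*Q*H.
Step 1 — flow rate (continuity, Q = A*v):
  A = pi*(0.3305/2)^2 = 0.0857892 m^2
  Q = 0.0857892 * 0.7907 = 0.0678336 m^3/s
Step 2 — friction head loss (Darcy-Weisbach):
  hf = 0.0182 * (192/0.3305) * (0.7907^2 / (2*9.81))
  hf = 0.336919 m
Step 3 — total head: H = 28 + 0.336919 = 28.3369 m
Step 4 — hydraulic power (P = rho*g*Q*H):
  P = 1000 * 9.81 * 0.0678336 * 28.3369 = 18860 W
Therefore the hydraulic power required at the pump = 18860 W.


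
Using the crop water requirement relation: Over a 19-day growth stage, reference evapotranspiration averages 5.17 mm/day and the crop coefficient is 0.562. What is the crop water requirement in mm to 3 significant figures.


Approach: apply the crop water requirement relation, CWR = ET0 * Kc * days.
CWR = 5.17 * 0.562 * 19 = 55.2 mm
Therefore the crop water requirement = 55.2 mm.


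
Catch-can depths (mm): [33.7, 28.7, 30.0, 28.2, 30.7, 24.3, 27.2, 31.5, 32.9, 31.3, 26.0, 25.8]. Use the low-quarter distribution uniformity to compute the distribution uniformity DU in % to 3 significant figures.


Approach: apply the low-quarter distribution uniformity, DU = (mean of lowest quarter of readings / overall mean)*100.
sorted lowest 3 of 12: [24.3, 25.8, 26.0] -> mean = 25.367 mm
overall mean = 29.192 mm
DU = (25.367/29.192)*100 = 86.9 %
Therefore the distribution uniformity DU = 86.9 %.


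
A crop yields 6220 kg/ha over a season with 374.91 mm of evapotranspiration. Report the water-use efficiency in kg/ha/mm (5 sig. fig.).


Approach: apply the water-use efficiency ratio, WUE = yield/ET.
WUE = 6220 / 374.91 = 16.591 kg/ha/mm
Therefore the water-use efficiency = 16.591 kg/ha/mm.


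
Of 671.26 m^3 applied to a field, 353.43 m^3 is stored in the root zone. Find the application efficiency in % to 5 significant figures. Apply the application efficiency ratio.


Approach: apply the application efficiency ratio, Ea = (stored/applied)*100.
Ea = (353.43/671.26)*100 = 52.652 %
Therefore the application efficiency = 52.652 %.


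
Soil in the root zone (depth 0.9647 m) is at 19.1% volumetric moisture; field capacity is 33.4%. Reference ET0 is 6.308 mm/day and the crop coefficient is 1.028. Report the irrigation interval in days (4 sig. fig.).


Approach: apply soil-water budget scheduling, SMD = (FC-theta)/100*depth*1000; ETc = ET0*Kc; interval = SMD/ETc.
Step 1 — soil moisture deficit:
  SMD = (33.4 - 19.1)/100 * 0.9647 * 1000 = 137.952 mm
Step 2 — daily crop ET (ETc = ET0*Kc):
  ETc = 6.308 * 1.028 = 6.48462 mm/day
Step 3 — irrigation interval (SMD/ETc):
  interval = 137.952 / 6.48462 = 21.27 days
Therefore the irrigation interval = 21.27 days.


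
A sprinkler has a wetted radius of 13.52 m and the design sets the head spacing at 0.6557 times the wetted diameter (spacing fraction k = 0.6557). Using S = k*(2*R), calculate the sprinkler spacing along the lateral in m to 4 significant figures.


S = 0.6557 * (2 * 13.52) = 17.73 m
Therefore the sprinkler spacing along the lateral = 17.73 m.


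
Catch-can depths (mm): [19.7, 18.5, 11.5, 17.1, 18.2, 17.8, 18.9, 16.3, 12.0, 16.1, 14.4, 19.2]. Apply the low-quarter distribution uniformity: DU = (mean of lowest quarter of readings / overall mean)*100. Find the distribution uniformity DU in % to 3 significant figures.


sorted lowest 3 of 12: [11.5, 12.0, 14.4] -> mean = 12.633 mm
overall mean = 16.642 mm
DU = (12.633/16.642)*100 = 75.9 %
Therefore the distribution uniformity DU = 75.9 %.


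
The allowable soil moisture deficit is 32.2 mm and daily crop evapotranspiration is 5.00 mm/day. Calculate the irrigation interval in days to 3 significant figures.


Approach: apply the irrigation interval relation, interval = SMD / ETc.
interval = 32.2 / 5.00 = 6.44 days
Therefore the irrigation interval = 6.44 days.


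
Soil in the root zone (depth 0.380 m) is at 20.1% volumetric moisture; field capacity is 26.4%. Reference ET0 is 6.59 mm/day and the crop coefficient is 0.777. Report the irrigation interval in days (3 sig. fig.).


Approach: apply soil-water budget scheduling, SMD = (FC-theta)/100*depth*1000; ETc = ET0*Kc; interval = SMD/ETc.
Step 1 — soil moisture deficit:
  SMD = (26.4 - 20.1)/100 * 0.380 * 1000 = 23.940 mm
Step 2 — daily crop ET (ETc = ET0*Kc):
  ETc = 6.59 * 0.777 = 5.1204 mm/day
Step 3 — irrigation interval (SMD/ETc):
  interval = 23.940 / 5.1204 = 4.68 days
Therefore the irrigation interval = 4.68 days.


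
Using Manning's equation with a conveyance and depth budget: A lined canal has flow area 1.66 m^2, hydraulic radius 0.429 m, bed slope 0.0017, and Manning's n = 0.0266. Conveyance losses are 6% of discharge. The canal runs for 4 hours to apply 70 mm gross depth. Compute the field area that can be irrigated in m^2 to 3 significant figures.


Approach: apply Manning's equation with a conveyance and depth budget, Q = (1/n)*A*R^(2/3)*S^(1/2); Q_field = Q*(1-loss); Area = Q_field*t/(d/1000).
Step 1 — canal discharge (Manning's equation):
  Q = (1/0.0266) * 1.66 * 0.429^(2/3) * 0.0017^(1/2) = 1.4636 m^3/s
Step 2 — delivered flow: Q_field = 1.4636*(1 - 6/100) = 1.3758 m^3/s
Step 3 — volume delivered: V = 1.3758 * 4*3600 = 19811 m^3
Step 4 — area served: A = V / (depth/1000) = 19811 / 0.07 = 283000 m^2
Therefore the field area that can be irrigated = 283000 m^2.


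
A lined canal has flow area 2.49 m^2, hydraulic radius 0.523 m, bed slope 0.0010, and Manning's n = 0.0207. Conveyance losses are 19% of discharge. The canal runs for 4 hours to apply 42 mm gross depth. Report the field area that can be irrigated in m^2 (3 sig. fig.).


Approach: apply Manning's equation with a conveyance and depth budget, Q = (1/n)*A*R^(2/3)*S^(1/2); Q_field = Q*(1-loss); Area = Q_field*t/(d/1000).
Step 1 — canal discharge (Manning's equation):
  Q = (1/0.0207) * 2.49 * 0.523^(2/3) * 0.0010^(1/2) = 2.4692 m^3/s
Step 2 — delivered flow: Q_field = 2.4692*(1 - 19/100) = 2.0001 m^3/s
Step 3 — volume delivered: V = 2.0001 * 4*3600 = 28801 m^3
Step 4 — area served: A = V / (depth/1000) = 28801 / 0.042 = 686000 m^2
Therefore the field area that can be irrigated = 686000 m^2.


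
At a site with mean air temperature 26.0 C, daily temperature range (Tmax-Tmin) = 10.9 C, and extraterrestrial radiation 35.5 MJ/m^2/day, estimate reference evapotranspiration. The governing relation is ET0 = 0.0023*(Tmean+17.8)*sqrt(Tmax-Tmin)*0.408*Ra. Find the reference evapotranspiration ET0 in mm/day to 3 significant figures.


ET0 = 0.0023*(26.0+17.8)*sqrt(10.9)*0.408*35.5 = 4.82 mm/day
Therefore the reference evapotranspiration ET0 = 4.82 mm/day.


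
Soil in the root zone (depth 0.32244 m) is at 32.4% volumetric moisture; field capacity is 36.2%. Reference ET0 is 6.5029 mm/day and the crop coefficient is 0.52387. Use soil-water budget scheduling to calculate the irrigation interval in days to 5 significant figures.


Approach: apply soil-water budget scheduling, SMD = (FC-theta)/100*depth*1000; ETc = ET0*Kc; interval = SMD/ETc.
Step 1 — soil moisture deficit:
  SMD = (36.2 - 32.4)/100 * 0.32244 * 1000 = 12.25272 mm
Step 2 — daily crop ET (ETc = ET0*Kc):
  ETc = 6.5029 * 0.52387 = 3.406674 mm/day
Step 3 — irrigation interval (SMD/ETc):
  interval = 12.25272 / 3.406674 = 3.5967 days
Therefore the irrigation interval = 3.5967 days.


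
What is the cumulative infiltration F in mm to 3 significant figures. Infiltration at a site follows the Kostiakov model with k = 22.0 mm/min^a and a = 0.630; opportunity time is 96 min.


Approach: apply the Kostiakov infiltration equation, F = k*t^a.
F = 22.0 * 96^0.630 = 390 mm
Therefore the cumulative infiltration F = 390 mm.


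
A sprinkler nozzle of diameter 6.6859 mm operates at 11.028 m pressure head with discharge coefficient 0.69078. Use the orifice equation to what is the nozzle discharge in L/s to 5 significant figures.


Approach: apply the orifice equation, Q = Cd*A*sqrt(2*g*h), A = pi*(d/2)^2.
A = pi*(6.6859e-3/2)^2 = 3.510829e-05 m^2
Q = 0.69078 * 3.510829e-05 * sqrt(2*9.81*11.028) * 1000 = 0.35674 L/s
Therefore the nozzle discharge = 0.35674 L/s.


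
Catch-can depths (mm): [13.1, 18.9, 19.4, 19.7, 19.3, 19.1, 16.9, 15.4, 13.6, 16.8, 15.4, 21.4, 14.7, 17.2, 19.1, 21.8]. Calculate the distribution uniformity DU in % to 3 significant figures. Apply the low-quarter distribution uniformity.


Approach: apply the low-quarter distribution uniformity, DU = (mean of lowest quarter of readings / overall mean)*100.
sorted lowest 4 of 16: [13.1, 13.6, 14.7, 15.4] -> mean = 14.200 mm
overall mean = 17.613 mm
DU = (14.200/17.613)*100 = 80.6 %
Therefore the distribution uniformity DU = 80.6 %.


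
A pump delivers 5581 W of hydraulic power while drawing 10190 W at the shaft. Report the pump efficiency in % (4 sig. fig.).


Approach: apply the efficiency ratio, eta = (P_out/P_in)*100.
eta = (5581 / 10190) * 100 = 54.77 %
Therefore the pump efficiency = 54.77 %.


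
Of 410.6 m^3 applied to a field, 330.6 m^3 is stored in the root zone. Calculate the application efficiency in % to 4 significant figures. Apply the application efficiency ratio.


Approach: apply the application efficiency ratio, Ea = (stored/applied)*100.
Ea = (330.6/410.6)*100 = 80.52 %
Therefore the application efficiency = 80.52 %.


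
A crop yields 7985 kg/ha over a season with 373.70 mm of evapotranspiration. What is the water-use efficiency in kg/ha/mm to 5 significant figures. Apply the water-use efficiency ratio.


Approach: apply the water-use efficiency ratio, WUE = yield/ET.
WUE = 7985 / 373.70 = 21.367 kg/ha/mm
Therefore the water-use efficiency = 21.367 kg/ha/mm.


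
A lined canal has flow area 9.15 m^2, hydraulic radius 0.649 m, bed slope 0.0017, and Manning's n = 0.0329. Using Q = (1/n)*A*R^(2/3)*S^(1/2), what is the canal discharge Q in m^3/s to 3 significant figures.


Q = (1/0.0329) * 9.15 * 0.649^(2/3) * 0.0017^(1/2) = 8.60 m^3/s
Therefore the canal discharge Q = 8.60 m^3/s.


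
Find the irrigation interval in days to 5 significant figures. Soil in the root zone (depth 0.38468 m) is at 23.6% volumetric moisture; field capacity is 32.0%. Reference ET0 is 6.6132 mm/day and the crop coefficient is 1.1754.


Approach: apply soil-water budget scheduling, SMD = (FC-theta)/100*depth*1000; ETc = ET0*Kc; interval = SMD/ETc.
Step 1 — soil moisture deficit:
  SMD = (32.0 - 23.6)/100 * 0.38468 * 1000 = 32.31312 mm
Step 2 — daily crop ET (ETc = ET0*Kc):
  ETc = 6.6132 * 1.1754 = 7.773155 mm/day
Step 3 — irrigation interval (SMD/ETc):
  interval = 32.31312 / 7.773155 = 4.1570 days
Therefore the irrigation interval = 4.1570 days.


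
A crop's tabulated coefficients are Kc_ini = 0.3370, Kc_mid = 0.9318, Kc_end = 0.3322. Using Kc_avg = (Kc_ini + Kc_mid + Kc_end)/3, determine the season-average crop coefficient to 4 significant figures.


Kc_avg = (0.3370 + 0.9318 + 0.3322)/3 = 0.5337
Therefore the season-average crop coefficient = 0.5337.


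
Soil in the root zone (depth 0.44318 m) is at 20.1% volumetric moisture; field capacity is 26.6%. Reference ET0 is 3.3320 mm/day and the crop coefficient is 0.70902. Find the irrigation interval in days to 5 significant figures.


Approach: apply soil-water budget scheduling, SMD = (FC-theta)/100*depth*1000; ETc = ET0*Kc; interval = SMD/ETc.
Step 1 — soil moisture deficit:
  SMD = (26.6 - 20.1)/100 * 0.44318 * 1000 = 28.80670 mm
Step 2 — daily crop ET (ETc = ET0*Kc):
  ETc = 3.3320 * 0.70902 = 2.362455 mm/day
Step 3 — irrigation interval (SMD/ETc):
  interval = 28.80670 / 2.362455 = 12.194 days
Therefore the irrigation interval = 12.194 days.


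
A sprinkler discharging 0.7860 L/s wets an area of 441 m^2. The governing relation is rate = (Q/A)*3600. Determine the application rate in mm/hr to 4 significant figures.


rate = (0.7860 / 441) * 3600 = 6.416 mm/hr
Therefore the application rate = 6.416 mm/hr.


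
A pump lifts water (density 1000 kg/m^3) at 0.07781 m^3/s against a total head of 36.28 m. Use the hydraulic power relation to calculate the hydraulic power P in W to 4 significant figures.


Approach: apply the hydraulic power relation, P = rho*g*Q*H.
P = 1000 * 9.81 * 0.07781 * 36.28 = 27690 W
Therefore the hydraulic power P = 27690 W.


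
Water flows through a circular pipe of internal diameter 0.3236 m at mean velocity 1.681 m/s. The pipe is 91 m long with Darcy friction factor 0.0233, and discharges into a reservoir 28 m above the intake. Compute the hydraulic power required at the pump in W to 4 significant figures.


Approach: apply continuity + Darcy-Weisbach + hydraulic power, Q = A*v; hf = f*(L/D)*(v^2/(2g)); H = static + hf; P = rho*g*Q*H.
Step 1 — flow rate (continuity, Q = A*v):
  A = pi*(0.3236/2)^2 = 0.0822445 m^2
  Q = 0.0822445 * 1.681 = 0.138253 m^3/s
Step 2 — friction head loss (Darcy-Weisbach):
  hf = 0.0233 * (91/0.3236) * (1.681^2 / (2*9.81))
  hf = 0.943681 m
Step 3 — total head: H = 28 + 0.943681 = 28.9437 m
Step 4 — hydraulic power (P = rho*g*Q*H):
  P = 1000 * 9.81 * 0.138253 * 28.9437 = 39260 W
Therefore the hydraulic power required at the pump = 39260 W.


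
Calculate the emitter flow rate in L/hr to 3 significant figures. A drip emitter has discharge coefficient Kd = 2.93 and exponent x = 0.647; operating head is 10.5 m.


Approach: apply the emitter characteristic equation, q = Kd * h^x.
q = 2.93 * 10.5^0.647 = 13.4 L/hr
Therefore the emitter flow rate = 13.4 L/hr.


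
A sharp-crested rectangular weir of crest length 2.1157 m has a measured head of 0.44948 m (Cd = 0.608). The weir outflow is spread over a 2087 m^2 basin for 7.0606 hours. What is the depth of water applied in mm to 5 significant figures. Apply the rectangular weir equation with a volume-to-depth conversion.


Approach: apply the rectangular weir equation with a volume-to-depth conversion, Q = (2/3)*Cd*L*sqrt(2g)*H^1.5; d = Q*t/A * 1000.
Step 1 — weir discharge:
  Q = (2/3)*0.608*2.1157*sqrt(2*9.81)*0.44948^1.5 = 1.144673 m^3/s
Step 2 — volume: V = 1.144673 * 7.0606*3600 = 29095.48 m^3
Step 3 — depth: d = V/A * 1000 = 29095.48/2087 * 1000 = 13941 mm
Therefore the depth of water applied = 13941 mm.


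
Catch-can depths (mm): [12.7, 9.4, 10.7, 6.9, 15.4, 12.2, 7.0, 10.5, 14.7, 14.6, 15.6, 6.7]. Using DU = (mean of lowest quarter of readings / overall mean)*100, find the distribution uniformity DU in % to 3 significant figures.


sorted lowest 3 of 12: [6.7, 6.9, 7.0] -> mean = 6.8667 mm
overall mean = 11.367 mm
DU = (6.8667/11.367)*100 = 60.4 %
Therefore the distribution uniformity DU = 60.4 %.


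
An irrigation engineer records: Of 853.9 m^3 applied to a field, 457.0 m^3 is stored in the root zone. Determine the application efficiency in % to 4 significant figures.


Approach: apply the application efficiency ratio, Ea = (stored/applied)*100.
Ea = (457.0/853.9)*100 = 53.52 %
Therefore the application efficiency = 53.52 %.


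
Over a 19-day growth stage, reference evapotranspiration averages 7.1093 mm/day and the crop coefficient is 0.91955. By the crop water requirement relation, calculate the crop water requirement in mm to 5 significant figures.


Approach: apply the crop water requirement relation, CWR = ET0 * Kc * days.
CWR = 7.1093 * 0.91955 * 19 = 124.21 mm
Therefore the crop water requirement = 124.21 mm.


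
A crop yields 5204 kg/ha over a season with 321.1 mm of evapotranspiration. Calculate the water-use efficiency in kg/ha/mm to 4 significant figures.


Approach: apply the water-use efficiency ratio, WUE = yield/ET.
WUE = 5204 / 321.1 = 16.21 kg/ha/mm
Therefore the water-use efficiency = 16.21 kg/ha/mm.


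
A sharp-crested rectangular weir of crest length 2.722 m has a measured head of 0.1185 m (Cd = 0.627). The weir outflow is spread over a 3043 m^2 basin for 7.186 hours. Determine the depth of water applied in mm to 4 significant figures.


Approach: apply the rectangular weir equation with a volume-to-depth conversion, Q = (2/3)*Cd*L*sqrt(2g)*H^1.5; d = Q*t/A * 1000.
Step 1 — weir discharge:
  Q = (2/3)*0.627*2.722*sqrt(2*9.81)*0.1185^1.5 = 0.205585 m^3/s
Step 2 — volume: V = 0.205585 * 7.186*3600 = 5318.40 m^3
Step 3 — depth: d = V/A * 1000 = 5318.40/3043 * 1000 = 1748 mm
Therefore the depth of water applied = 1748 mm.


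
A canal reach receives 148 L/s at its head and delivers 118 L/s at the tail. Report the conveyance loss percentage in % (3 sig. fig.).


Approach: apply the conveyance loss ratio, loss% = ((Q_head - Q_tail)/Q_head)*100.
loss = ((148 - 118)/148)*100 = 20.3 %
Therefore the conveyance loss percentage = 20.3 %.


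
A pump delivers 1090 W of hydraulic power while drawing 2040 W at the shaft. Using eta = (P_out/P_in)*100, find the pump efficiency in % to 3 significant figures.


eta = (1090 / 2040) * 100 = 53.4 %
Therefore the pump efficiency = 53.4 %.


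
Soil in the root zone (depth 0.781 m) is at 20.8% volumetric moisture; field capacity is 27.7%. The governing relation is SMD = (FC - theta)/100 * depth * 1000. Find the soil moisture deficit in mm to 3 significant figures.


SMD = (27.7 - 20.8)/100 * 0.781 * 1000 = 53.9 mm
Therefore the soil moisture deficit = 53.9 mm.


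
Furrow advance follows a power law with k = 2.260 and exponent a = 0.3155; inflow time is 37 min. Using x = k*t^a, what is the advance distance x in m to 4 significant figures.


x = 2.260 * 37^0.3155 = 7.061 m
Therefore the advance distance x = 7.061 m.


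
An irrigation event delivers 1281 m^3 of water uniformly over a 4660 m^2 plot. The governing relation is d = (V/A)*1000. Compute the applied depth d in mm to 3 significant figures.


d = (1281 / 4660) * 1000 = 275 mm
Therefore the applied depth d = 275 mm.


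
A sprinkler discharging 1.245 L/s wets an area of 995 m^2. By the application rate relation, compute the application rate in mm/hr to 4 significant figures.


Approach: apply the application rate relation, rate = (Q/A)*3600.
rate = (1.245 / 995) * 3600 = 4.505 mm/hr
Therefore the application rate = 4.505 mm/hr.


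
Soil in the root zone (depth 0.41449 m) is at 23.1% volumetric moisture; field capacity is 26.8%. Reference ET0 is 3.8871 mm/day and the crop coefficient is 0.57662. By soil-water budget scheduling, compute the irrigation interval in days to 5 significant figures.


Approach: apply soil-water budget scheduling, SMD = (FC-theta)/100*depth*1000; ETc = ET0*Kc; interval = SMD/ETc.
Step 1 — soil moisture deficit:
  SMD = (26.8 - 23.1)/100 * 0.41449 * 1000 = 15.33613 mm
Step 2 — daily crop ET (ETc = ET0*Kc):
  ETc = 3.8871 * 0.57662 = 2.241380 mm/day
Step 3 — irrigation interval (SMD/ETc):
  interval = 15.33613 / 2.241380 = 6.8423 days
Therefore the irrigation interval = 6.8423 days.


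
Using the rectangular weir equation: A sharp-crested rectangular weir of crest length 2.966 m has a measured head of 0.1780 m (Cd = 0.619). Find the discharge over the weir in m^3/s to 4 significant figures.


Approach: apply the rectangular weir equation, Q = (2/3)*Cd*L*sqrt(2g)*H^1.5.
Q = (2/3)*0.619*2.966*sqrt(2*9.81)*0.1780^1.5 = 0.4071 m^3/s
Therefore the discharge over the weir = 0.4071 m^3/s.


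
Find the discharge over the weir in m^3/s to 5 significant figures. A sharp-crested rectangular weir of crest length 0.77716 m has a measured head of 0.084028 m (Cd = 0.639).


Approach: apply the rectangular weir equation, Q = (2/3)*Cd*L*sqrt(2g)*H^1.5.
Q = (2/3)*0.639*0.77716*sqrt(2*9.81)*0.084028^1.5 = 0.035720 m^3/s
Therefore the discharge over the weir = 0.035720 m^3/s.


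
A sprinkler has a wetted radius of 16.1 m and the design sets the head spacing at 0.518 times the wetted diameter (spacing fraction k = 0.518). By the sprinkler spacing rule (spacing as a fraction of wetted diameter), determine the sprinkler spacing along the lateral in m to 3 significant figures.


Approach: apply the sprinkler spacing rule (spacing as a fraction of wetted diameter), S = k*(2*R).
S = 0.518 * (2 * 16.1) = 16.7 m
Therefore the sprinkler spacing along the lateral = 16.7 m.


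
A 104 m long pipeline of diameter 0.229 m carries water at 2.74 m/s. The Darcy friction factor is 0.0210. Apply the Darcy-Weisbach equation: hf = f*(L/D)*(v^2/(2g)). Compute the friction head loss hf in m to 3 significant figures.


hf = 0.0210 * (104/0.229) * (2.74^2 / (2*9.81))
hf = 3.65 m
Therefore the friction head loss hf = 3.65 m.


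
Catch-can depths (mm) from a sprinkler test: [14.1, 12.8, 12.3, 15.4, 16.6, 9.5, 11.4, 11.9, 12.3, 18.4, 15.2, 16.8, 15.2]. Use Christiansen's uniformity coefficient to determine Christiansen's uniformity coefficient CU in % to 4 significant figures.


Approach: apply Christiansen's uniformity coefficient, CU = (1 - mean_abs_deviation/mean)*100.
mean = 13.9923 mm
mean |d_i - mean| = 2.11598 mm
CU = (1 - 2.11598/13.9923)*100 = 84.88 %
Therefore Christiansen's uniformity coefficient CU = 84.88 %.


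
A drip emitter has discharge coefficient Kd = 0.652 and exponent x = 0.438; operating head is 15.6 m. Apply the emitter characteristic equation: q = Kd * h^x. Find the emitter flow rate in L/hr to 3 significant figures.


q = 0.652 * 15.6^0.438 = 2.17 L/hr
Therefore the emitter flow rate = 2.17 L/hr.


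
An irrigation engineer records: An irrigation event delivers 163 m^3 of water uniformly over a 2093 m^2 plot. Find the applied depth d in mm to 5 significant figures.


Approach: apply depth from volume over area, d = (V/A)*1000.
d = (163 / 2093) * 1000 = 77.879 mm
Therefore the applied depth d = 77.879 mm.


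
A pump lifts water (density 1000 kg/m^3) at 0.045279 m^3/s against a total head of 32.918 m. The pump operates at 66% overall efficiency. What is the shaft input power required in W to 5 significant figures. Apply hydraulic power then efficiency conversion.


Approach: apply hydraulic power then efficiency conversion, P = rho*g*Q*H; P_in = P/eta.
Step 1 — hydraulic power (P = rho*g*Q*H):
  P = 1000 * 9.81 * 0.045279 * 32.918 = 14621.75 W
Step 2 — input power: P_in = P/eta = 14621.75 / 0.66 = 22154 W
Therefore the shaft input power required = 22154 W.


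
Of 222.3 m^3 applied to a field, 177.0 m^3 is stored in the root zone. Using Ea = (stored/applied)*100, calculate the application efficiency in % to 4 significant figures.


Ea = (177.0/222.3)*100 = 79.62 %
Therefore the application efficiency = 79.62 %.


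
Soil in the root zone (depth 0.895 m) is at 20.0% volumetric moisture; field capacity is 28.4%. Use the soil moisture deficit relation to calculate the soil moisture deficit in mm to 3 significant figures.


Approach: apply the soil moisture deficit relation, SMD = (FC - theta)/100 * depth * 1000.
SMD = (28.4 - 20.0)/100 * 0.895 * 1000 = 75.2 mm
Therefore the soil moisture deficit = 75.2 mm.


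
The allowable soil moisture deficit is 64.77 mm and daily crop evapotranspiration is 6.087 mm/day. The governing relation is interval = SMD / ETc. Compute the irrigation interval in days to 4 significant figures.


interval = 64.77 / 6.087 = 10.64 days
Therefore the irrigation interval = 10.64 days.


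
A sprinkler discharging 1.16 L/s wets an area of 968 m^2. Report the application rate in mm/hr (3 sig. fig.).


Approach: apply the application rate relation, rate = (Q/A)*3600.
rate = (1.16 / 968) * 3600 = 4.31 mm/hr
Therefore the application rate = 4.31 mm/hr.


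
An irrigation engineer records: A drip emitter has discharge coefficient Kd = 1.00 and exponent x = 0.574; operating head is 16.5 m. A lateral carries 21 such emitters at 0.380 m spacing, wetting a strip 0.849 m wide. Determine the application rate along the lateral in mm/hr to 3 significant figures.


Approach: apply the emitter equation with a lateral mass balance, q = Kd*h^x; Q = n*q; rate = Q/(n*spacing*width).
Step 1 — single emitter flow (q = Kd*h^x):
  q = 1.00 * 16.5^0.574 = 4.9985 L/hr
Step 2 — total lateral flow: Q = 21 * 4.9985 = 104.97 L/hr
Step 3 — wetted area: A = 21 * 0.380 * 0.849 = 6.7750 m^2
Step 4 — application rate: Q/A = 104.97/6.7750 = 15.5 mm/hr
Therefore the application rate along the lateral = 15.5 mm/hr.


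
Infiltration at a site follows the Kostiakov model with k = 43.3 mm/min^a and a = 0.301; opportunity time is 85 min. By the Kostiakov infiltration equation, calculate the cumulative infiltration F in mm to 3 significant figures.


Approach: apply the Kostiakov infiltration equation, F = k*t^a.
F = 43.3 * 85^0.301 = 165 mm
Therefore the cumulative infiltration F = 165 mm.


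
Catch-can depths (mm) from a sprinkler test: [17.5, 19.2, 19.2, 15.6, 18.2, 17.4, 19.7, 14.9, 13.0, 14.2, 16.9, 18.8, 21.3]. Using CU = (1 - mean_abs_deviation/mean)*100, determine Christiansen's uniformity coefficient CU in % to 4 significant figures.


mean = 17.3769 mm
mean |d_i - mean| = 1.88994 mm
CU = (1 - 1.88994/17.3769)*100 = 89.12 %
Therefore Christiansen's uniformity coefficient CU = 89.12 %.


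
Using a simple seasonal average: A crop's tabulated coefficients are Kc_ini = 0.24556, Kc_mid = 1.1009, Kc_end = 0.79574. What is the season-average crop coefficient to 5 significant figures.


Approach: apply a simple seasonal average, Kc_avg = (Kc_ini + Kc_mid + Kc_end)/3.
Kc_avg = (0.24556 + 1.1009 + 0.79574)/3 = 0.71407
Therefore the season-average crop coefficient = 0.71407.
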